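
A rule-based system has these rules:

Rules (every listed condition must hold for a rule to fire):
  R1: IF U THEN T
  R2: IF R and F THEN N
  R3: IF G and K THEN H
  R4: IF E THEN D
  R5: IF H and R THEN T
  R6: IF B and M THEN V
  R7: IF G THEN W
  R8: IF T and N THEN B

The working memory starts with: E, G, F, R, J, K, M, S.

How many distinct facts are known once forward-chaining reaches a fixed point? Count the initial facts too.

15

Round 1 fires R2, R3, R4, R7, giving N, H, D, W.
Round 2 fires R5, giving T.
Round 3 fires R8, giving B.
Round 4 fires R6, giving V.
Closure: {B, D, E, F, G, H, J, K, M, N, R, S, T, V, W} — 15 facts.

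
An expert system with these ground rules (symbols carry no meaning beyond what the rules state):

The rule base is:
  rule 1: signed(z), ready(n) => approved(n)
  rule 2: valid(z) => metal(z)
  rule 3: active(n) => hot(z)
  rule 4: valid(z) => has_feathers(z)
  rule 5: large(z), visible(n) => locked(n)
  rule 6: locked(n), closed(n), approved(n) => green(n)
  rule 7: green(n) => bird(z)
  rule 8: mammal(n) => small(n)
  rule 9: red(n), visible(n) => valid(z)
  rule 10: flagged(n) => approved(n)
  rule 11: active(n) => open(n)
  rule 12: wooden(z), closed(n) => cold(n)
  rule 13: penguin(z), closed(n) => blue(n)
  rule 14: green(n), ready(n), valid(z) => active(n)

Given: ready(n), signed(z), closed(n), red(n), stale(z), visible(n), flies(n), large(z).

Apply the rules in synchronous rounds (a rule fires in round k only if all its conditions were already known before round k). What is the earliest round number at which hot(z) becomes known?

Round 1: rule 1 [signed(z), ready(n) => approved(n)]; rule 5 [large(z), visible(n) => locked(n)]; rule 9 [red(n), visible(n) => valid(z)]. Adds approved(n), locked(n), valid(z).
Round 2: rule 2 [valid(z) => metal(z)]; rule 4 [valid(z) => has_feathers(z)]; rule 6 [locked(n), closed(n), approved(n) => green(n)]. Adds metal(z), has_feathers(z), green(n).
Round 3: rule 7 [green(n) => bird(z)]; rule 14 [green(n), ready(n), valid(z) => active(n)]. Adds bird(z), active(n).
Round 4: rule 3 [active(n) => hot(z)]; rule 11 [active(n) => open(n)]. Adds hot(z), open(n).
hot(z) first appears in round 4.

4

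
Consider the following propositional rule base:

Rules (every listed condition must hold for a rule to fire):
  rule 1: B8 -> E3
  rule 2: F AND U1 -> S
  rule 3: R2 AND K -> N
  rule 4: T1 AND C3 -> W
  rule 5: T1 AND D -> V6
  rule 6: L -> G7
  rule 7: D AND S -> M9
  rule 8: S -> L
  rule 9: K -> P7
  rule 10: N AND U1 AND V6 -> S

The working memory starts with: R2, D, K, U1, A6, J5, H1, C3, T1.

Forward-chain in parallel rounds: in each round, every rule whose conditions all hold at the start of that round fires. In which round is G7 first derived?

4

Round 1: rule 3 [R2 AND K -> N]; rule 4 [T1 AND C3 -> W]; rule 5 [T1 AND D -> V6]; rule 9 [K -> P7]. New: N, W, V6, P7.
Round 2: rule 10 [N AND U1 AND V6 -> S]. New: S.
Round 3: rule 7 [D AND S -> M9]; rule 8 [S -> L]. New: M9, L.
Round 4: rule 6 [L -> G7]. New: G7.
G7 first appears in round 4.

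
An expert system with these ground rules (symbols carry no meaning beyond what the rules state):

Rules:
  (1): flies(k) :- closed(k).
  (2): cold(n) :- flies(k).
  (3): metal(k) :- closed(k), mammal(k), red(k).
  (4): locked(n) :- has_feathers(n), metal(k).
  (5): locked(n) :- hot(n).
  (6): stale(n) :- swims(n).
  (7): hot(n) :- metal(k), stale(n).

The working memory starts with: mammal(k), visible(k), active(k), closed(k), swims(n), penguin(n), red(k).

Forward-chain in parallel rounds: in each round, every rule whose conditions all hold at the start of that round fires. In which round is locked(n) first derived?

3

Round 1: (1) [flies(k) :- closed(k).]; (3) [metal(k) :- closed(k), mammal(k), red(k).]; (6) [stale(n) :- swims(n).]. Adds flies(k), metal(k), stale(n).
Round 2: (2) [cold(n) :- flies(k).]; (7) [hot(n) :- metal(k), stale(n).]. Adds cold(n), hot(n).
Round 3: (5) [locked(n) :- hot(n).]. Adds locked(n).
locked(n) first appears in round 3.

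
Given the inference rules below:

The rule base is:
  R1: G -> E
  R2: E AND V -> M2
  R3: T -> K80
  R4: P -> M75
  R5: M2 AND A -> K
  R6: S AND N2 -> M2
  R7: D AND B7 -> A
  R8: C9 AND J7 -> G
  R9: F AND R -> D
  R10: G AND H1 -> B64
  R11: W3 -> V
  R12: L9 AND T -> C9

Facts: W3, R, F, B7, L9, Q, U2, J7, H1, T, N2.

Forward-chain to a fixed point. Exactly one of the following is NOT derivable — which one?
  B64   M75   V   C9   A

Round 1 fires R3, R9, R11, R12, giving K80, D, V, C9.
Round 2 fires R7, R8, giving A, G.
Round 3 fires R1, R10, giving E, B64.
Round 4 fires R2, giving M2.
Round 5 fires R5, giving K.
Derived: B64 (round 3), C9 (round 1), V (round 1), A (round 2). M75 never appears in any round.

M75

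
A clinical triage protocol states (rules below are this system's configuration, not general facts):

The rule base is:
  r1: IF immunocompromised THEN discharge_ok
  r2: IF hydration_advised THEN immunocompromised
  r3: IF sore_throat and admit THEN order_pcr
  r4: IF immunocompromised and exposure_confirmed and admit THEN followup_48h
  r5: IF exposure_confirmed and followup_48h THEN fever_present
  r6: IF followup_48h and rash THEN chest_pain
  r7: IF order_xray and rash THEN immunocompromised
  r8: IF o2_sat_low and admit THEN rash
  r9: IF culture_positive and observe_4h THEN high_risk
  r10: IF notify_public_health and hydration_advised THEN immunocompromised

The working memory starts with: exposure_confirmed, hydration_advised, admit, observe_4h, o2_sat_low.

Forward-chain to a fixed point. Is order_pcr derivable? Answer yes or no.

Round 1 — r2, r8, derive immunocompromised, rash.
Round 2 — r1, r4, derive discharge_ok, followup_48h.
Round 3 — r5, r6, derive fever_present, chest_pain.
Fixed point reached. order_pcr is concluded only by r3; r3 needs sore_throat (never derived).

no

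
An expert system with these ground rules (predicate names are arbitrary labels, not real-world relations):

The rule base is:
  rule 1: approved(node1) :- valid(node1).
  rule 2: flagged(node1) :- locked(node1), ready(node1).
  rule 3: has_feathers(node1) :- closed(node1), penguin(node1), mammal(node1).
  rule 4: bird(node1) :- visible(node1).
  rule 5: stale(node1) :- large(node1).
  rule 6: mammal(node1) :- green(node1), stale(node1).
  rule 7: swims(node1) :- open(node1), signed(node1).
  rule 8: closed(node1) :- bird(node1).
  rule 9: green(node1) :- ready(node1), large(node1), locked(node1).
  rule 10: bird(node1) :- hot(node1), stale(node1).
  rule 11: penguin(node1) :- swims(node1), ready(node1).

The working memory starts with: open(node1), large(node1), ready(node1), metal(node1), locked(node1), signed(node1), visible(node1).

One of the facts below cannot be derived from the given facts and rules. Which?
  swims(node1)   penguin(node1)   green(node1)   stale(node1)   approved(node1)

[1] rule 2 [flagged(node1) :- locked(node1), ready(node1).]; rule 4 [bird(node1) :- visible(node1).]; rule 5 [stale(node1) :- large(node1).]; rule 7 [swims(node1) :- open(node1), signed(node1).]; rule 9 [green(node1) :- ready(node1), large(node1), locked(node1).]. ⇒ new: flagged(node1), bird(node1), stale(node1), swims(node1), green(node1).
[2] rule 6 [mammal(node1) :- green(node1), stale(node1).]; rule 8 [closed(node1) :- bird(node1).]; rule 11 [penguin(node1) :- swims(node1), ready(node1).]. ⇒ new: mammal(node1), closed(node1), penguin(node1).
[3] rule 3 [has_feathers(node1) :- closed(node1), penguin(node1), mammal(node1).]. ⇒ new: has_feathers(node1).
Derived: penguin(node1) (round 2), swims(node1) (round 1), green(node1) (round 1), stale(node1) (round 1). approved(node1) never appears in any round.

approved(node1)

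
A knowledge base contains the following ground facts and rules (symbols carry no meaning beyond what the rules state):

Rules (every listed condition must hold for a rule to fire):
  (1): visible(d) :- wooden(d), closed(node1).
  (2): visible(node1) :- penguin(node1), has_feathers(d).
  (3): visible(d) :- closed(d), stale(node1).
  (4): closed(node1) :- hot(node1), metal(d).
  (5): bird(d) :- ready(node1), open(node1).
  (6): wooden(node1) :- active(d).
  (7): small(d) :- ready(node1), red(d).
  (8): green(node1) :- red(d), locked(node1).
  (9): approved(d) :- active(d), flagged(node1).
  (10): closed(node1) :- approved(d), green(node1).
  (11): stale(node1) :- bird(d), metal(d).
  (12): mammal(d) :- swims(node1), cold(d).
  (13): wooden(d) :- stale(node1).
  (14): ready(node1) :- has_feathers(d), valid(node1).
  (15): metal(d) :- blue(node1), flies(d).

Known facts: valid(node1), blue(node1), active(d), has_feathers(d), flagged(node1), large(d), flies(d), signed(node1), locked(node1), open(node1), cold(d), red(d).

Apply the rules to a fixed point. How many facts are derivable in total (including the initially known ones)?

23

[1] (6) [wooden(node1) :- active(d).]; (8) [green(node1) :- red(d), locked(node1).]; (9) [approved(d) :- active(d), flagged(node1).]; (14) [ready(node1) :- has_feathers(d), valid(node1).]; (15) [metal(d) :- blue(node1), flies(d).]. ⇒ new: wooden(node1), green(node1), approved(d), ready(node1), metal(d).
[2] (5) [bird(d) :- ready(node1), open(node1).]; (7) [small(d) :- ready(node1), red(d).]; (10) [closed(node1) :- approved(d), green(node1).]. ⇒ new: bird(d), small(d), closed(node1).
[3] (11) [stale(node1) :- bird(d), metal(d).]. ⇒ new: stale(node1).
[4] (13) [wooden(d) :- stale(node1).]. ⇒ new: wooden(d).
[5] (1) [visible(d) :- wooden(d), closed(node1).]. ⇒ new: visible(d).
Closure: {active(d), approved(d), bird(d), blue(node1), closed(node1), cold(d), flagged(node1), flies(d), green(node1), has_feathers(d), large(d), locked(node1), metal(d), open(node1), ready(node1), red(d), signed(node1), small(d), stale(node1), valid(node1), visible(d), wooden(d), wooden(node1)} — 23 facts.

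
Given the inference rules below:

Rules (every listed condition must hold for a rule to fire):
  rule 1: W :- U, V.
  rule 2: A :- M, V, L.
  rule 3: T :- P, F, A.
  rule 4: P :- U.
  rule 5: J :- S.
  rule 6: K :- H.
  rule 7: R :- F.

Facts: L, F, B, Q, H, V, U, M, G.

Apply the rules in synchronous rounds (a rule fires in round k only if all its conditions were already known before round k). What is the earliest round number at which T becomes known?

2

Round 1 fires rule 1, rule 2, rule 4, rule 6, rule 7, giving W, A, P, K, R.
Round 2 fires rule 3, giving T.
T first appears in round 2.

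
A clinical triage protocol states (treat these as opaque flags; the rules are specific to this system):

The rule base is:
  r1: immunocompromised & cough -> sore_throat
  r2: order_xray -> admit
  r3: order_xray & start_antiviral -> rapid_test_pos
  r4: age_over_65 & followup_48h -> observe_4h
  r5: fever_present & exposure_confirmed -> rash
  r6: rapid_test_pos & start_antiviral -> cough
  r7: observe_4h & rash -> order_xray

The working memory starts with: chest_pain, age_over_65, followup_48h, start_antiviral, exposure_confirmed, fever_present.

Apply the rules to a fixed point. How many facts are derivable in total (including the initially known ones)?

12

Round 1 — r4, r5, derive observe_4h, rash.
Round 2 — r7, derive order_xray.
Round 3 — r2, r3, derive admit, rapid_test_pos.
Round 4 — r6, derive cough.
Closure: {admit, age_over_65, chest_pain, cough, exposure_confirmed, fever_present, followup_48h, observe_4h, order_xray, rapid_test_pos, rash, start_antiviral} — 12 facts.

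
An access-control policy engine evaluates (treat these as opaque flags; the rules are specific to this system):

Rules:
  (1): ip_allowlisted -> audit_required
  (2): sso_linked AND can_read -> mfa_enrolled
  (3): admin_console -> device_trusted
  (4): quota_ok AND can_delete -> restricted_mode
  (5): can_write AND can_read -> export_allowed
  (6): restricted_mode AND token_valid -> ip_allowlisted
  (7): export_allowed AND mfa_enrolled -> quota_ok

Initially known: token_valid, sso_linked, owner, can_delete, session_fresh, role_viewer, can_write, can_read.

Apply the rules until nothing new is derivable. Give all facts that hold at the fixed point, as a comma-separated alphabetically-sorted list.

audit_required, can_delete, can_read, can_write, export_allowed, ip_allowlisted, mfa_enrolled, owner, quota_ok, restricted_mode, role_viewer, session_fresh, sso_linked, token_valid

Round 1 fires (2), (5), giving mfa_enrolled, export_allowed.
Round 2 fires (7), giving quota_ok.
Round 3 fires (4), giving restricted_mode.
Round 4 fires (6), giving ip_allowlisted.
Round 5 fires (1), giving audit_required.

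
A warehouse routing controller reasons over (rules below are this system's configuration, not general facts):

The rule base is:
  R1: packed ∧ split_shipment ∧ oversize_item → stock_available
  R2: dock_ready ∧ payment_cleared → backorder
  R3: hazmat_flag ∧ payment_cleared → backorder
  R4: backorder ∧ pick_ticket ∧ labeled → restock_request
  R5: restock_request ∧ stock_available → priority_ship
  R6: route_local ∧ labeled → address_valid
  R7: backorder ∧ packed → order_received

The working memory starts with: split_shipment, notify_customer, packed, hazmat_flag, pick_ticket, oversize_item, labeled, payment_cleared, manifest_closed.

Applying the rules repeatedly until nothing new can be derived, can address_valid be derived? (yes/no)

Round 1: R1 [packed ∧ split_shipment ∧ oversize_item → stock_available]; R3 [hazmat_flag ∧ payment_cleared → backorder]. Adds stock_available, backorder.
Round 2: R4 [backorder ∧ pick_ticket ∧ labeled → restock_request]; R7 [backorder ∧ packed → order_received]. Adds restock_request, order_received.
Round 3: R5 [restock_request ∧ stock_available → priority_ship]. Adds priority_ship.
Fixed point reached. address_valid is concluded only by R6; R6 needs route_local (never derived).

no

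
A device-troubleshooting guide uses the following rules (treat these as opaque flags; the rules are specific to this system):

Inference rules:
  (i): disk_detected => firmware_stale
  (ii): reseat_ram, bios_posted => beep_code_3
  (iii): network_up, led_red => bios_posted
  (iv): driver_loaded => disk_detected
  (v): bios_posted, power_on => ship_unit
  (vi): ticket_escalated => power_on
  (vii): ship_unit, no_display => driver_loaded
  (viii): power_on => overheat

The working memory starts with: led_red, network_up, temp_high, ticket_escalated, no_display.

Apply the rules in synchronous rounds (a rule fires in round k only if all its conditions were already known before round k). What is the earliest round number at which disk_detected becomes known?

Round 1: (iii) [network_up, led_red => bios_posted]; (vi) [ticket_escalated => power_on]. New: bios_posted, power_on.
Round 2: (v) [bios_posted, power_on => ship_unit]; (viii) [power_on => overheat]. New: ship_unit, overheat.
Round 3: (vii) [ship_unit, no_display => driver_loaded]. New: driver_loaded.
Round 4: (iv) [driver_loaded => disk_detected]. New: disk_detected.
disk_detected first appears in round 4.

4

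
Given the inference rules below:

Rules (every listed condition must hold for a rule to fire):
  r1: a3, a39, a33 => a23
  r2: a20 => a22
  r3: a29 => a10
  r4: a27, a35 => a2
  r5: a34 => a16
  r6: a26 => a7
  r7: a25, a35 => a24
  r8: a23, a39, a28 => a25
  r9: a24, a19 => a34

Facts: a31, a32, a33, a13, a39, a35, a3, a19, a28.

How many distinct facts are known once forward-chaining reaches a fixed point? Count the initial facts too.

Round 1: r1 [a3, a39, a33 => a23]. New: a23.
Round 2: r8 [a23, a39, a28 => a25]. New: a25.
Round 3: r7 [a25, a35 => a24]. New: a24.
Round 4: r9 [a24, a19 => a34]. New: a34.
Round 5: r5 [a34 => a16]. New: a16.
Closure: {a13, a16, a19, a23, a24, a25, a28, a3, a31, a32, a33, a34, a35, a39} — 14 facts.

14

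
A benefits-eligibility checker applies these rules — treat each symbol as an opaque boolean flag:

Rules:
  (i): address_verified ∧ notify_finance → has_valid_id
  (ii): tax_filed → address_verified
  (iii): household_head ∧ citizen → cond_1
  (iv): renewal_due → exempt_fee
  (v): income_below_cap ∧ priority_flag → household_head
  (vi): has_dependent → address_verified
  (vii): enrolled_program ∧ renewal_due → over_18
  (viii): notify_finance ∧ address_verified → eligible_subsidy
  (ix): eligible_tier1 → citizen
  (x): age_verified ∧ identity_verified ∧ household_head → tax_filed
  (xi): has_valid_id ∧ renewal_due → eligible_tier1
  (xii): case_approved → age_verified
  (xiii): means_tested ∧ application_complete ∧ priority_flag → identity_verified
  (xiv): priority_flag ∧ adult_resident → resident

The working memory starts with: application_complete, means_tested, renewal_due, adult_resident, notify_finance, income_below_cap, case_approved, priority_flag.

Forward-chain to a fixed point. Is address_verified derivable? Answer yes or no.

yes

Round 1 fires (iv), (v), (xii), (xiii), (xiv), giving exempt_fee, household_head, age_verified, identity_verified, resident.
Round 2 fires (x), giving tax_filed.
Round 3 fires (ii), giving address_verified.
Round 4 fires (i), (viii), giving has_valid_id, eligible_subsidy.
Round 5 fires (xi), giving eligible_tier1.
Round 6 fires (ix), giving citizen.
Round 7 fires (iii), giving cond_1.
address_verified appears in round 3, so it is derivable.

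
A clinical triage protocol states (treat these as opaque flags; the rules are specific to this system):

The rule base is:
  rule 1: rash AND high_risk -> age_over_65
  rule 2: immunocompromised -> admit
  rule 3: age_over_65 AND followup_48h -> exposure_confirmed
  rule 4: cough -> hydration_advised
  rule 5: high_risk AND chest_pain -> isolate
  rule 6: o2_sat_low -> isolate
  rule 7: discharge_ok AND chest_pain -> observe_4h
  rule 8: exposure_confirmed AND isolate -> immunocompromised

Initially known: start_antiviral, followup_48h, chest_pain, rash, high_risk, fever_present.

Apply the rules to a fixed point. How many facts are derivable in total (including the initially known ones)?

11

[1] rule 1 [rash AND high_risk -> age_over_65]; rule 5 [high_risk AND chest_pain -> isolate]. ⇒ new: age_over_65, isolate.
[2] rule 3 [age_over_65 AND followup_48h -> exposure_confirmed]. ⇒ new: exposure_confirmed.
[3] rule 8 [exposure_confirmed AND isolate -> immunocompromised]. ⇒ new: immunocompromised.
[4] rule 2 [immunocompromised -> admit]. ⇒ new: admit.
Closure: {admit, age_over_65, chest_pain, exposure_confirmed, fever_present, followup_48h, high_risk, immunocompromised, isolate, rash, start_antiviral} — 11 facts.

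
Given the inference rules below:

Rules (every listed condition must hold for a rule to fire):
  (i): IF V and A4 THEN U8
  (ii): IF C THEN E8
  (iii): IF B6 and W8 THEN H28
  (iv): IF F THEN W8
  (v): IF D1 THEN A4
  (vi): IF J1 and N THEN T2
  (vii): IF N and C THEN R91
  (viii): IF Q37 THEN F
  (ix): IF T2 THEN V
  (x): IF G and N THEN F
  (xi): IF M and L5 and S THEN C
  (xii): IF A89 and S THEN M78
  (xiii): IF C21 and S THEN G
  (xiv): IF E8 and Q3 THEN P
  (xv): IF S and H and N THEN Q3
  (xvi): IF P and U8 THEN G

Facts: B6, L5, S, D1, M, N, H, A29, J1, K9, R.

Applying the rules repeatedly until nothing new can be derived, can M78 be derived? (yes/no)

Round 1: (v) [IF D1 THEN A4]; (vi) [IF J1 and N THEN T2]; (xi) [IF M and L5 and S THEN C]; (xv) [IF S and H and N THEN Q3]. New: A4, T2, C, Q3.
Round 2: (ii) [IF C THEN E8]; (vii) [IF N and C THEN R91]; (ix) [IF T2 THEN V]. New: E8, R91, V.
Round 3: (i) [IF V and A4 THEN U8]; (xiv) [IF E8 and Q3 THEN P]. New: U8, P.
Round 4: (xvi) [IF P and U8 THEN G]. New: G.
Round 5: (x) [IF G and N THEN F]. New: F.
Round 6: (iv) [IF F THEN W8]. New: W8.
Round 7: (iii) [IF B6 and W8 THEN H28]. New: H28.
Fixed point reached. M78 is concluded only by (xii); (xii) needs A89 (never derived).

no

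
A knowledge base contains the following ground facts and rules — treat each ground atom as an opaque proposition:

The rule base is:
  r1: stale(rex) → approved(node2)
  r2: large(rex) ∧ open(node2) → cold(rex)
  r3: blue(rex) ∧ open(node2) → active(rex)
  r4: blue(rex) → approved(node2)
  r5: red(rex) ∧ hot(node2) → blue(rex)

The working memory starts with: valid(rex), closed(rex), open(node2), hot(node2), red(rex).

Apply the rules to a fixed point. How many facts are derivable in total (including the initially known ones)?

8

Round 1: r5 [red(rex) ∧ hot(node2) → blue(rex)]. Adds blue(rex).
Round 2: r3 [blue(rex) ∧ open(node2) → active(rex)]; r4 [blue(rex) → approved(node2)]. Adds active(rex), approved(node2).
Closure: {active(rex), approved(node2), blue(rex), closed(rex), hot(node2), open(node2), red(rex), valid(rex)} — 8 facts.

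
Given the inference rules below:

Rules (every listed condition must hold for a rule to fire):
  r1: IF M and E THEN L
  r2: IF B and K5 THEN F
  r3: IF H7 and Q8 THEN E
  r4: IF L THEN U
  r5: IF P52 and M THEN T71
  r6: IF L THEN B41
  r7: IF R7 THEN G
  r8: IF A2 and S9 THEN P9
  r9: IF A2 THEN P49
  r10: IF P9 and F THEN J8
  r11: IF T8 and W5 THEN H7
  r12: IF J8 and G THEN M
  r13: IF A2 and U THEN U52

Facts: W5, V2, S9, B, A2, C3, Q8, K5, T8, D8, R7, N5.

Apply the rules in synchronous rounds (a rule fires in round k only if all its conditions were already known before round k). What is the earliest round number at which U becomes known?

Round 1 — r2, r7, r8, r9, r11, derive F, G, P9, P49, H7.
Round 2 — r3, r10, derive E, J8.
Round 3 — r12, derive M.
Round 4 — r1, derive L.
Round 5 — r4, r6, derive U, B41.
U first appears in round 5.

5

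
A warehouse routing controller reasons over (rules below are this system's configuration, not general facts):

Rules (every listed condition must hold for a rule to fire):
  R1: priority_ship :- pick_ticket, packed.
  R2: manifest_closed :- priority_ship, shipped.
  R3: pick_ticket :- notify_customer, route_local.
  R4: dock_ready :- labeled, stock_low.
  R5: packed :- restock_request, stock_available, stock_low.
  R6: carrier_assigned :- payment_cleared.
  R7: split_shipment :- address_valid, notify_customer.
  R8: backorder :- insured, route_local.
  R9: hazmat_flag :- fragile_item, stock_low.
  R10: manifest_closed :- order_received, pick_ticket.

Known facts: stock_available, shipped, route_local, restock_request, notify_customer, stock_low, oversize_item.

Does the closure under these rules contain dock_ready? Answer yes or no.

Round 1: R3 [pick_ticket :- notify_customer, route_local.]; R5 [packed :- restock_request, stock_available, stock_low.]. New: pick_ticket, packed.
Round 2: R1 [priority_ship :- pick_ticket, packed.]. New: priority_ship.
Round 3: R2 [manifest_closed :- priority_ship, shipped.]. New: manifest_closed.
Fixed point reached. dock_ready is concluded only by R4; R4 needs labeled (never derived).

no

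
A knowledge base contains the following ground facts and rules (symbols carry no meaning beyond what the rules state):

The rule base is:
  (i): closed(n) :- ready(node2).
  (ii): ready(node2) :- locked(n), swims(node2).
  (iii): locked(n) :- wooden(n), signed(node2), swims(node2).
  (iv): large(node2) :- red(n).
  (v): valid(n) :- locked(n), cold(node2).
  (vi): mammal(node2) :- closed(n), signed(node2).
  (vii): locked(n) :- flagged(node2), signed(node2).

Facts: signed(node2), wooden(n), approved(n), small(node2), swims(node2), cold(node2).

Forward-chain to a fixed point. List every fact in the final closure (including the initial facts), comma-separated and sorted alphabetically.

approved(n), closed(n), cold(node2), locked(n), mammal(node2), ready(node2), signed(node2), small(node2), swims(node2), valid(n), wooden(n)

Round 1: (iii) [locked(n) :- wooden(n), signed(node2), swims(node2).]. New: locked(n).
Round 2: (ii) [ready(node2) :- locked(n), swims(node2).]; (v) [valid(n) :- locked(n), cold(node2).]. New: ready(node2), valid(n).
Round 3: (i) [closed(n) :- ready(node2).]. New: closed(n).
Round 4: (vi) [mammal(node2) :- closed(n), signed(node2).]. New: mammal(node2).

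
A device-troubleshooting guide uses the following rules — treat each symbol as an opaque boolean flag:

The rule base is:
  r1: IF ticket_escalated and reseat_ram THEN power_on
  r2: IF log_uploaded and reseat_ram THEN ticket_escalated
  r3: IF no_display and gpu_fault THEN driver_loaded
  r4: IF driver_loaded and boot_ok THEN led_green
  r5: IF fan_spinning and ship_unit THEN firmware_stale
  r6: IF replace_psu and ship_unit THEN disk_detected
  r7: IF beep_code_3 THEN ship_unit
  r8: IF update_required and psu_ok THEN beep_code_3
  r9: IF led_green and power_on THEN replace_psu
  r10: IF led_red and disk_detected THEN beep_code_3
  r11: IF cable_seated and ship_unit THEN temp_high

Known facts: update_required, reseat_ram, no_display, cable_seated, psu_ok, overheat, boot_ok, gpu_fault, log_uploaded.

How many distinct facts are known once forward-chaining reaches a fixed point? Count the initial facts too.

18

Round 1 — r2, r3, r8, derive ticket_escalated, driver_loaded, beep_code_3.
Round 2 — r1, r4, r7, derive power_on, led_green, ship_unit.
Round 3 — r9, r11, derive replace_psu, temp_high.
Round 4 — r6, derive disk_detected.
Closure: {beep_code_3, boot_ok, cable_seated, disk_detected, driver_loaded, gpu_fault, led_green, log_uploaded, no_display, overheat, power_on, psu_ok, replace_psu, reseat_ram, ship_unit, temp_high, ticket_escalated, update_required} — 18 facts.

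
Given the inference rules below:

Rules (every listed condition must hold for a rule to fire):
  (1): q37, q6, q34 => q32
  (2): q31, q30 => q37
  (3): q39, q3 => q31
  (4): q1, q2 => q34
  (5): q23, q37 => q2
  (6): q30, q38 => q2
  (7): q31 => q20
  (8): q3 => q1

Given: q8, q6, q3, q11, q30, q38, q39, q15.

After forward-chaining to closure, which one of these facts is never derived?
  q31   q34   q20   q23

q23

[1] (3) [q39, q3 => q31]; (6) [q30, q38 => q2]; (8) [q3 => q1]. ⇒ new: q31, q2, q1.
[2] (2) [q31, q30 => q37]; (4) [q1, q2 => q34]; (7) [q31 => q20]. ⇒ new: q37, q34, q20.
[3] (1) [q37, q6, q34 => q32]. ⇒ new: q32.
Derived: q31 (round 1), q34 (round 2), q20 (round 2). q23 never appears in any round.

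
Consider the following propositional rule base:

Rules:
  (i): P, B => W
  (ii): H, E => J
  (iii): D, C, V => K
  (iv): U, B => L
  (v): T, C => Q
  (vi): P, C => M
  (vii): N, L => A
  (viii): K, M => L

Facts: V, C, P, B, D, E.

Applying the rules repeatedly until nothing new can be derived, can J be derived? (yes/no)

no

[1] (i) [P, B => W]; (iii) [D, C, V => K]; (vi) [P, C => M]. ⇒ new: W, K, M.
[2] (viii) [K, M => L]. ⇒ new: L.
Fixed point reached. J is concluded only by (ii); (ii) needs H (never derived).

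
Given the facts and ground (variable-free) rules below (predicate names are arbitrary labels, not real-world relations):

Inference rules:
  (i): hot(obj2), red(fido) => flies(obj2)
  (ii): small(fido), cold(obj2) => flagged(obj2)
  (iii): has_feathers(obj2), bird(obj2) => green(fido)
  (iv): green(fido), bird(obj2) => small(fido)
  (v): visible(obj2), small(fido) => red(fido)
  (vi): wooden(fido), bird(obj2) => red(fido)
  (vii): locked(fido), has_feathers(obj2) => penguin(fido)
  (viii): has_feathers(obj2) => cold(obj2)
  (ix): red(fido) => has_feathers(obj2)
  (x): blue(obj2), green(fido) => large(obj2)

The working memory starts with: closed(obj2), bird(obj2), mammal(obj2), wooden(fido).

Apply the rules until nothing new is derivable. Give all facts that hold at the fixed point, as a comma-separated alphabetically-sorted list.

bird(obj2), closed(obj2), cold(obj2), flagged(obj2), green(fido), has_feathers(obj2), mammal(obj2), red(fido), small(fido), wooden(fido)

[1] (vi) [wooden(fido), bird(obj2) => red(fido)]. ⇒ new: red(fido).
[2] (ix) [red(fido) => has_feathers(obj2)]. ⇒ new: has_feathers(obj2).
[3] (iii) [has_feathers(obj2), bird(obj2) => green(fido)]; (viii) [has_feathers(obj2) => cold(obj2)]. ⇒ new: green(fido), cold(obj2).
[4] (iv) [green(fido), bird(obj2) => small(fido)]. ⇒ new: small(fido).
[5] (ii) [small(fido), cold(obj2) => flagged(obj2)]. ⇒ new: flagged(obj2).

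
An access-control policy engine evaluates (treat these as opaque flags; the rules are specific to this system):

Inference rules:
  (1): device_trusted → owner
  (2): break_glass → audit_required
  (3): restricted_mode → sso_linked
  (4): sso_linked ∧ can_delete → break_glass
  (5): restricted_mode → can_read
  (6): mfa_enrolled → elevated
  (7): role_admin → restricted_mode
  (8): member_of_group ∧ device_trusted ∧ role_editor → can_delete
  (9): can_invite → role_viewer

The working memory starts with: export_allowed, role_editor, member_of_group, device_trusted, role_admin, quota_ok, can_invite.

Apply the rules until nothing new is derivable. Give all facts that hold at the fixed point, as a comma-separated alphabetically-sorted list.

Round 1 — (1), (7), (8), (9), derive owner, restricted_mode, can_delete, role_viewer.
Round 2 — (3), (5), derive sso_linked, can_read.
Round 3 — (4), derive break_glass.
Round 4 — (2), derive audit_required.

audit_required, break_glass, can_delete, can_invite, can_read, device_trusted, export_allowed, member_of_group, owner, quota_ok, restricted_mode, role_admin, role_editor, role_viewer, sso_linked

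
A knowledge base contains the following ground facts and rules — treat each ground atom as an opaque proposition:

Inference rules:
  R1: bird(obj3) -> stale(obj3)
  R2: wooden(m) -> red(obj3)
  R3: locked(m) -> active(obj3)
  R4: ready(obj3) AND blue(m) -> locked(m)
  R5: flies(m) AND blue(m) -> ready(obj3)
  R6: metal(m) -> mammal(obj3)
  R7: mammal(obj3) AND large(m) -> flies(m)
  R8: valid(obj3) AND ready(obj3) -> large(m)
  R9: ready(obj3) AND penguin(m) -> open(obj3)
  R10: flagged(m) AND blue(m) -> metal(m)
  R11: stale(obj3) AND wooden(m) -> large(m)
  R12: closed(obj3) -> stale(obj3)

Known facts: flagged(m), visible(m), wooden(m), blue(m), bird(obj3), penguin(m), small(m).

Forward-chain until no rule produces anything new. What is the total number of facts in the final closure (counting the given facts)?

17

Round 1: R1 [bird(obj3) -> stale(obj3)]; R2 [wooden(m) -> red(obj3)]; R10 [flagged(m) AND blue(m) -> metal(m)]. Adds stale(obj3), red(obj3), metal(m).
Round 2: R6 [metal(m) -> mammal(obj3)]; R11 [stale(obj3) AND wooden(m) -> large(m)]. Adds mammal(obj3), large(m).
Round 3: R7 [mammal(obj3) AND large(m) -> flies(m)]. Adds flies(m).
Round 4: R5 [flies(m) AND blue(m) -> ready(obj3)]. Adds ready(obj3).
Round 5: R4 [ready(obj3) AND blue(m) -> locked(m)]; R9 [ready(obj3) AND penguin(m) -> open(obj3)]. Adds locked(m), open(obj3).
Round 6: R3 [locked(m) -> active(obj3)]. Adds active(obj3).
Closure: {active(obj3), bird(obj3), blue(m), flagged(m), flies(m), large(m), locked(m), mammal(obj3), metal(m), open(obj3), penguin(m), ready(obj3), red(obj3), small(m), stale(obj3), visible(m), wooden(m)} — 17 facts.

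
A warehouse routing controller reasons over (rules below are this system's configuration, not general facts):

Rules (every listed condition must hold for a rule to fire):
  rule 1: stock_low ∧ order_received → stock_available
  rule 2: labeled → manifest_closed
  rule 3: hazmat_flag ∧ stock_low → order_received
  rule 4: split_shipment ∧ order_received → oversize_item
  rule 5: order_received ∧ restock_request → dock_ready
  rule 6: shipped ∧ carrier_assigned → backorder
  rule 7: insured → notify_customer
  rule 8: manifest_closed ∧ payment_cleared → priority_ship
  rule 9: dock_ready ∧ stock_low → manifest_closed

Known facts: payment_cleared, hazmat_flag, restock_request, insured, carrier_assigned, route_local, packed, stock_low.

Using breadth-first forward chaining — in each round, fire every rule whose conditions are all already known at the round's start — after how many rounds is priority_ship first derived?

[1] rule 3 [hazmat_flag ∧ stock_low → order_received]; rule 7 [insured → notify_customer]. ⇒ new: order_received, notify_customer.
[2] rule 1 [stock_low ∧ order_received → stock_available]; rule 5 [order_received ∧ restock_request → dock_ready]. ⇒ new: stock_available, dock_ready.
[3] rule 9 [dock_ready ∧ stock_low → manifest_closed]. ⇒ new: manifest_closed.
[4] rule 8 [manifest_closed ∧ payment_cleared → priority_ship]. ⇒ new: priority_ship.
priority_ship first appears in round 4.

4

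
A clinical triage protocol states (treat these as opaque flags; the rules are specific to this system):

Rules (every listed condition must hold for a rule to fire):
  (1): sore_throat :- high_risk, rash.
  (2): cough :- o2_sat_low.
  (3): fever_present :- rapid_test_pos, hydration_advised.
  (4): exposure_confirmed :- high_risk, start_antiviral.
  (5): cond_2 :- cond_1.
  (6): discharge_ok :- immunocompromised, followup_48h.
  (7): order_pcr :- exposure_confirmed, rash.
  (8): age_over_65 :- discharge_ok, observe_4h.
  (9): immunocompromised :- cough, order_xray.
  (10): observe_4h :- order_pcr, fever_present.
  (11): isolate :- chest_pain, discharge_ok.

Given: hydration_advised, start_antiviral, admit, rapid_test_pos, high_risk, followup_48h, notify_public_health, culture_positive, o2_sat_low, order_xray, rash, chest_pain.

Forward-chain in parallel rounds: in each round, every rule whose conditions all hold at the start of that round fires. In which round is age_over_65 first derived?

4

Round 1 — (1), (2), (3), (4), derive sore_throat, cough, fever_present, exposure_confirmed.
Round 2 — (7), (9), derive order_pcr, immunocompromised.
Round 3 — (6), (10), derive discharge_ok, observe_4h.
Round 4 — (8), (11), derive age_over_65, isolate.
age_over_65 first appears in round 4.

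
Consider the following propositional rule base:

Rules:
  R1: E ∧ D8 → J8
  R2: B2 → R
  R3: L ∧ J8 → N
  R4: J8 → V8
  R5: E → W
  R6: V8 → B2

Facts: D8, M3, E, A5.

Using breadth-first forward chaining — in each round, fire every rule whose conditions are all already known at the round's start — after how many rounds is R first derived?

Round 1 fires R1, R5, giving J8, W.
Round 2 fires R4, giving V8.
Round 3 fires R6, giving B2.
Round 4 fires R2, giving R.
R first appears in round 4.

4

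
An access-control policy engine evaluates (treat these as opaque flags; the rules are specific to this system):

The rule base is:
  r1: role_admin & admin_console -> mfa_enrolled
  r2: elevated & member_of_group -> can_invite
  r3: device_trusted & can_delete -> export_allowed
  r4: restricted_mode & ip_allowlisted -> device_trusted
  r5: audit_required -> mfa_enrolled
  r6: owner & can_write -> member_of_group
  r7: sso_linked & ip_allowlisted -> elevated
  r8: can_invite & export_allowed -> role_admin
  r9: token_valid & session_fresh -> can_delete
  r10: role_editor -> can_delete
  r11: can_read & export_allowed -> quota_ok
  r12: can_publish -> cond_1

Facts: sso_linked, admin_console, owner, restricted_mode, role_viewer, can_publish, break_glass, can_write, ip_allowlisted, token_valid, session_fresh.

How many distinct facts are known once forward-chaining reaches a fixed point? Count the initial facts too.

20

Round 1 fires r4, r6, r7, r9, r12, giving device_trusted, member_of_group, elevated, can_delete, cond_1.
Round 2 fires r2, r3, giving can_invite, export_allowed.
Round 3 fires r8, giving role_admin.
Round 4 fires r1, giving mfa_enrolled.
Closure: {admin_console, break_glass, can_delete, can_invite, can_publish, can_write, cond_1, device_trusted, elevated, export_allowed, ip_allowlisted, member_of_group, mfa_enrolled, owner, restricted_mode, role_admin, role_viewer, session_fresh, sso_linked, token_valid} — 20 facts.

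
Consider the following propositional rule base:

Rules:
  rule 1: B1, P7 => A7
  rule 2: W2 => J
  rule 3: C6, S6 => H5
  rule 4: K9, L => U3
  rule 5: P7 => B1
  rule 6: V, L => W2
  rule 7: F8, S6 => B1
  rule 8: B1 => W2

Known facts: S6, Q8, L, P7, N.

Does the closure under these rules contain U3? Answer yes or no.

Round 1: rule 5 [P7 => B1]. New: B1.
Round 2: rule 1 [B1, P7 => A7]; rule 8 [B1 => W2]. New: A7, W2.
Round 3: rule 2 [W2 => J]. New: J.
Fixed point reached. U3 is concluded only by rule 4; rule 4 needs K9 (never derived).

no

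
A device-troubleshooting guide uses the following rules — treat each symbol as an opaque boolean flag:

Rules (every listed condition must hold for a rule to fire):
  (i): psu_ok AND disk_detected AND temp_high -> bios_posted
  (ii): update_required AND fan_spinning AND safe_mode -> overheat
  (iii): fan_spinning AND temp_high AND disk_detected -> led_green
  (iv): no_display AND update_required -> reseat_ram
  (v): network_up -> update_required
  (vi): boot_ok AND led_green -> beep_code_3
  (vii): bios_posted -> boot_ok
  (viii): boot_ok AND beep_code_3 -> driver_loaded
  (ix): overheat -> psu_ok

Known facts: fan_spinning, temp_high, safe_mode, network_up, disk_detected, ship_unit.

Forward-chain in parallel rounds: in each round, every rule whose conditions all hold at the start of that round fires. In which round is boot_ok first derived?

5

[1] (iii) [fan_spinning AND temp_high AND disk_detected -> led_green]; (v) [network_up -> update_required]. ⇒ new: led_green, update_required.
[2] (ii) [update_required AND fan_spinning AND safe_mode -> overheat]. ⇒ new: overheat.
[3] (ix) [overheat -> psu_ok]. ⇒ new: psu_ok.
[4] (i) [psu_ok AND disk_detected AND temp_high -> bios_posted]. ⇒ new: bios_posted.
[5] (vii) [bios_posted -> boot_ok]. ⇒ new: boot_ok.
boot_ok first appears in round 5.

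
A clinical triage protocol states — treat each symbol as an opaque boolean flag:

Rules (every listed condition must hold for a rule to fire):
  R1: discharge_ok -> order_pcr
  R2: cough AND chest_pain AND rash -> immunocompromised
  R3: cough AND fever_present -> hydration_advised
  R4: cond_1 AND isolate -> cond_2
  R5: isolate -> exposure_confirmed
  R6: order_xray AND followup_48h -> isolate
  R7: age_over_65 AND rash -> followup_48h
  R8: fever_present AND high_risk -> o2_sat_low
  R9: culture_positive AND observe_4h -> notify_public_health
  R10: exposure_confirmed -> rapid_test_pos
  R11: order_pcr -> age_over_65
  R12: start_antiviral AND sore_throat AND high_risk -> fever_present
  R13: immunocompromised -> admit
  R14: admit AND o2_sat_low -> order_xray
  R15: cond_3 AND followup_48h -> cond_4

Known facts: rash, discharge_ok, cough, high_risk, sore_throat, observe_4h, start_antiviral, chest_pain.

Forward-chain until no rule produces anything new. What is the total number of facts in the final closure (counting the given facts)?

Round 1 fires R1, R2, R12, giving order_pcr, immunocompromised, fever_present.
Round 2 fires R3, R8, R11, R13, giving hydration_advised, o2_sat_low, age_over_65, admit.
Round 3 fires R7, R14, giving followup_48h, order_xray.
Round 4 fires R6, giving isolate.
Round 5 fires R5, giving exposure_confirmed.
Round 6 fires R10, giving rapid_test_pos.
Closure: {admit, age_over_65, chest_pain, cough, discharge_ok, exposure_confirmed, fever_present, followup_48h, high_risk, hydration_advised, immunocompromised, isolate, o2_sat_low, observe_4h, order_pcr, order_xray, rapid_test_pos, rash, sore_throat, start_antiviral} — 20 facts.

20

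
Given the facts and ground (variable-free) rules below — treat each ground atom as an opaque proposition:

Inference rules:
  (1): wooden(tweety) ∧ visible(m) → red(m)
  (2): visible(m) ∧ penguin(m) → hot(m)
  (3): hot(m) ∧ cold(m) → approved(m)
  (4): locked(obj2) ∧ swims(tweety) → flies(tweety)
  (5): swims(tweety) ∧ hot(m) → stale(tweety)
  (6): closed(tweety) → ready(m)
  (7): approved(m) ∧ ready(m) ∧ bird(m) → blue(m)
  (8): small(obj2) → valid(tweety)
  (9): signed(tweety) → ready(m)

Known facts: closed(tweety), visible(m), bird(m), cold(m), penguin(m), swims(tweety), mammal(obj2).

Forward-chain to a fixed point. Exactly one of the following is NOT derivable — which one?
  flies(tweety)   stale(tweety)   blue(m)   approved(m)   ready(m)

Round 1 fires (2), (6), giving hot(m), ready(m).
Round 2 fires (3), (5), giving approved(m), stale(tweety).
Round 3 fires (7), giving blue(m).
Derived: approved(m) (round 2), ready(m) (round 1), blue(m) (round 3), stale(tweety) (round 2). flies(tweety) never appears in any round.

flies(tweety)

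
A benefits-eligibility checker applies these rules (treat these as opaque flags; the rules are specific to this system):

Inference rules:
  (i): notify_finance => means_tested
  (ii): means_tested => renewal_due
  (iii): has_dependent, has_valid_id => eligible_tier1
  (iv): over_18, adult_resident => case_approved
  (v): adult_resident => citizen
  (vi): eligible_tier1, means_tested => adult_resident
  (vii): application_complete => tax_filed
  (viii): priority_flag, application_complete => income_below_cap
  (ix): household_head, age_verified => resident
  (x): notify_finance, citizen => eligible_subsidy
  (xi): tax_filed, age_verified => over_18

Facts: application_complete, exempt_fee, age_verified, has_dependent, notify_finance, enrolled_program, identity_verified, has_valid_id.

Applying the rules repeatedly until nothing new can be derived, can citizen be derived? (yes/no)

yes

[1] (i) [notify_finance => means_tested]; (iii) [has_dependent, has_valid_id => eligible_tier1]; (vii) [application_complete => tax_filed]. ⇒ new: means_tested, eligible_tier1, tax_filed.
[2] (ii) [means_tested => renewal_due]; (vi) [eligible_tier1, means_tested => adult_resident]; (xi) [tax_filed, age_verified => over_18]. ⇒ new: renewal_due, adult_resident, over_18.
[3] (iv) [over_18, adult_resident => case_approved]; (v) [adult_resident => citizen]. ⇒ new: case_approved, citizen.
[4] (x) [notify_finance, citizen => eligible_subsidy]. ⇒ new: eligible_subsidy.
citizen appears in round 3, so it is derivable.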